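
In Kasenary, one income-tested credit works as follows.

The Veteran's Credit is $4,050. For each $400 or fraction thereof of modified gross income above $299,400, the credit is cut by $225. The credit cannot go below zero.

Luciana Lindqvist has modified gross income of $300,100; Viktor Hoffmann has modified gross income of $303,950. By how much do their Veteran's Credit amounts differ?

$2,250

Luciana ($300,100): Veteran's Credit: income exceeds $299,400 by $700, which is 2 full-or-partial $400 increments; reduction = 2 × $225 = $450, leaving $3,600.
Viktor ($303,950): Veteran's Credit: income exceeds $299,400 by $4,550, which is 12 full-or-partial $400 increments; reduction = 12 × $225 = $2,700, leaving $1,350.
Difference: |$3,600 − $1,350| = $2,250.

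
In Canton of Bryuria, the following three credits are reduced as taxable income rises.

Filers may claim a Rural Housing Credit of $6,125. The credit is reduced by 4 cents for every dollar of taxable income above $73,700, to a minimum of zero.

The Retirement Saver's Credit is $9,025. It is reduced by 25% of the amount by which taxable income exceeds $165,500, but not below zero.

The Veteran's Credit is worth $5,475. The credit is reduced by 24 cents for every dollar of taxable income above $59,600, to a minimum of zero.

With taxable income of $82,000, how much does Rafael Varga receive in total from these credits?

Rural Housing Credit: 4% of the $8,300 excess over $73,700 is $332; credit = $6,125 − $332 = $5,793.
Retirement Saver's Credit: $82,000 is at or below the $165,500 threshold, so the full $9,025 applies.
Veteran's Credit: 24% of the $22,400 excess over $59,600 is $5,376; credit = $5,475 − $5,376 = $99.
Total: $5,793 + $9,025 + $99 = $14,917.

$14,917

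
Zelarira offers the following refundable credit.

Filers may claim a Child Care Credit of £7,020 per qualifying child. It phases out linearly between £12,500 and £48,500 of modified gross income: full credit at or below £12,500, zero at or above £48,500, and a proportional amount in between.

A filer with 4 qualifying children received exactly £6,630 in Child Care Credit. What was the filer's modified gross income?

Full credit = 4 × £7,020 = £28,080.
£6,630 is 6,630/28,080 of the full £28,080, so 21,450/28,080 of the £36,000 range has been used: income = £12,500 + £36,000 × 21,450/28,080 = £40,000.

£40,000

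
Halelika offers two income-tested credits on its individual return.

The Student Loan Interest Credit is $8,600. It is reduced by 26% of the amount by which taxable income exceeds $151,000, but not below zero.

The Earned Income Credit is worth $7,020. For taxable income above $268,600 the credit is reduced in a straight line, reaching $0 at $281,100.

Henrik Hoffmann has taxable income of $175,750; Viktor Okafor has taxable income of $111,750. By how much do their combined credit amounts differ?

Henrik ($175,750): Student Loan Interest Credit: 26% of the $24,750 excess over $151,000 is $6,435; credit = $8,600 − $6,435 = $2,165. Earned Income Credit: $175,750 is at or below the $268,600 threshold, so the full $7,020 applies. total $2,165 + $7,020 = $9,185
Viktor ($111,750): Student Loan Interest Credit: $111,750 is at or below the $151,000 threshold, so the full $8,600 applies. Earned Income Credit: $111,750 is at or below the $268,600 threshold, so the full $7,020 applies. total $8,600 + $7,020 = $15,620
Difference: |$9,185 − $15,620| = $6,435.

$6,435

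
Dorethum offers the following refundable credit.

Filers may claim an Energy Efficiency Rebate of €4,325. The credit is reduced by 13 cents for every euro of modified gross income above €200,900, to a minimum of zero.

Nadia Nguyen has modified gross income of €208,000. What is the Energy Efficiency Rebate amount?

Energy Efficiency Rebate: 13% of the €7,100 excess over €200,900 is €923; credit = €4,325 − €923 = €3,402.

€3,402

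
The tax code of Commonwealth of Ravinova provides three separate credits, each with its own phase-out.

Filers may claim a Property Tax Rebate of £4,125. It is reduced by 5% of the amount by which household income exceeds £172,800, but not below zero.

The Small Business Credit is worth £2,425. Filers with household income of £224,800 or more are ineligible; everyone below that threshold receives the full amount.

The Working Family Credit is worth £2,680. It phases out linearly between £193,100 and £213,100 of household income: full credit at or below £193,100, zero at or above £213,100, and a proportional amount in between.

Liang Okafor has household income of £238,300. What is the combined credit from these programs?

Property Tax Rebate: 5% of the £65,500 excess over £172,800 is £3,275; credit = £4,125 − £3,275 = £850.
Small Business Credit: £238,300 meets or exceeds the £224,800 cutoff, so the credit is £0.
Working Family Credit: £238,300 is at or above £213,100, so the credit is £0.
Total: £850 + £0 + £0 = £850.

£850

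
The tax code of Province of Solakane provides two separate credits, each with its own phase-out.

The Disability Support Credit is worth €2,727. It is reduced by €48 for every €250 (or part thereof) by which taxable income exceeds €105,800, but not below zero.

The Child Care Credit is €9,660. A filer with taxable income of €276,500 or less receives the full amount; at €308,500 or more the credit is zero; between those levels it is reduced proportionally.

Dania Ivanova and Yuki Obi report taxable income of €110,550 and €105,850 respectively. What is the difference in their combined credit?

Dania (€110,550): Disability Support Credit: income exceeds €105,800 by €4,750, which is 19 full-or-partial €250 increments; reduction = 19 × €48 = €912, leaving €1,815. Child Care Credit: €110,550 is at or below the €276,500 threshold, so the full €9,660 applies. total €1,815 + €9,660 = €11,475
Yuki (€105,850): Disability Support Credit: income exceeds €105,800 by €50, which is 1 full-or-partial €250 increment; reduction = 1 × €48 = €48, leaving €2,679. Child Care Credit: €105,850 is at or below the €276,500 threshold, so the full €9,660 applies. total €2,679 + €9,660 = €12,339
Difference: |€11,475 − €12,339| = €864.

€864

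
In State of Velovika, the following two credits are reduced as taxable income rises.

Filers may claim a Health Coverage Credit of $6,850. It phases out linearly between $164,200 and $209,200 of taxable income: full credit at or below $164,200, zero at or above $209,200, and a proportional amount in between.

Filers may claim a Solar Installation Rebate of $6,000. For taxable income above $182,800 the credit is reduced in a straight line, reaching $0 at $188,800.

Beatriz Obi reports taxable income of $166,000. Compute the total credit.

$12,576

Health Coverage Credit: $166,000 is $1,800 into a $45,000 phase-out range, leaving 43,200/45,000 of the credit: $6,850 × 43,200/45,000 = $6,576.
Solar Installation Rebate: $166,000 is at or below the $182,800 threshold, so the full $6,000 applies.
Total: $6,576 + $6,000 = $12,576.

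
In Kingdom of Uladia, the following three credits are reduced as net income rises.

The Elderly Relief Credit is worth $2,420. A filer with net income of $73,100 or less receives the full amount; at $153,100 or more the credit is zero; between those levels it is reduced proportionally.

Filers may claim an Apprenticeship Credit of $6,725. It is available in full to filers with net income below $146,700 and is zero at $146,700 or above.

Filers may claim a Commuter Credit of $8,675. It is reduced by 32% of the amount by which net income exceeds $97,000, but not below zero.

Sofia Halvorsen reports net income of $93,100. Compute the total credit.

Elderly Relief Credit: $93,100 is $20,000 into a $80,000 phase-out range, leaving 60,000/80,000 of the credit: $2,420 × 60,000/80,000 = $1,815.
Apprenticeship Credit: $93,100 is below the $146,700 cutoff, so the full $6,725 applies.
Commuter Credit: $93,100 is at or below the $97,000 threshold, so the full $8,675 applies.
Total: $1,815 + $6,725 + $8,675 = $17,215.

$17,215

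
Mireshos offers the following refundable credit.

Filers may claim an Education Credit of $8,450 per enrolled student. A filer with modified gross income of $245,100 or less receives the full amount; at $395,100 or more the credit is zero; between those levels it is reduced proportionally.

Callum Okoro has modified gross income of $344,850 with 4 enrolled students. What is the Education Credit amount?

$11,323

Education Credit: base = 4 × $8,450 = $33,800. $344,850 is $99,750 into a $150,000 phase-out range, leaving 50,250/150,000 of the credit: $33,800 × 50,250/150,000 = $11,323.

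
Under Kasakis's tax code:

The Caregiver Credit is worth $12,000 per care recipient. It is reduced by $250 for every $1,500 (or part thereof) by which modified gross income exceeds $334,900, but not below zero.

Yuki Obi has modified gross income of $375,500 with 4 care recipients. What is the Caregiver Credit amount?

$41,000

Caregiver Credit: base = 4 × $12,000 = $48,000. income exceeds $334,900 by $40,600, which is 28 full-or-partial $1,500 increments; reduction = 28 × $250 = $7,000, leaving $41,000.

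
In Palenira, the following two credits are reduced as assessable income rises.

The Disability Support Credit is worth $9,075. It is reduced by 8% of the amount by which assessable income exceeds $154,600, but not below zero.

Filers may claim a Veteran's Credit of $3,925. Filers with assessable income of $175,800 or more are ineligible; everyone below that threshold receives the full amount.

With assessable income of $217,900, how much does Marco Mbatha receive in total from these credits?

$4,011

Disability Support Credit: 8% of the $63,300 excess over $154,600 is $5,064; credit = $9,075 − $5,064 = $4,011.
Veteran's Credit: $217,900 meets or exceeds the $175,800 cutoff, so the credit is $0.
Total: $4,011 + $0 = $4,011.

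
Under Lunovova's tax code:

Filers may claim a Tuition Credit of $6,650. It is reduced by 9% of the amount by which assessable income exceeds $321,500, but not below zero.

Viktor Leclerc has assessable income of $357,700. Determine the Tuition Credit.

Tuition Credit: 9% of the $36,200 excess over $321,500 is $3,258; credit = $6,650 − $3,258 = $3,392.

$3,392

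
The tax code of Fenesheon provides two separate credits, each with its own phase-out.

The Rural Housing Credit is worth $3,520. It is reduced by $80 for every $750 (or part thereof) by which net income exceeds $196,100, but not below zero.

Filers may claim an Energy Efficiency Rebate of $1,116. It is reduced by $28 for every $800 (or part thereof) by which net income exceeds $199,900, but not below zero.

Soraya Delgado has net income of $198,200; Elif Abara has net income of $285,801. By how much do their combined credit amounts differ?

Soraya ($198,200): Rural Housing Credit: income exceeds $196,100 by $2,100, which is 3 full-or-partial $750 increments; reduction = 3 × $80 = $240, leaving $3,280. Energy Efficiency Rebate: $198,200 is at or below the $199,900 threshold, so the full $1,116 applies. total $3,280 + $1,116 = $4,396
Elif ($285,801): Rural Housing Credit: income exceeds $196,100 by $89,701 → 120 increments × $80 = $9,600 ≥ base, so the credit is $0. Energy Efficiency Rebate: income exceeds $199,900 by $85,901 → 108 increments × $28 = $3,024 ≥ base, so the credit is $0. total $0 + $0 = $0
Difference: |$4,396 − $0| = $4,396.

$4,396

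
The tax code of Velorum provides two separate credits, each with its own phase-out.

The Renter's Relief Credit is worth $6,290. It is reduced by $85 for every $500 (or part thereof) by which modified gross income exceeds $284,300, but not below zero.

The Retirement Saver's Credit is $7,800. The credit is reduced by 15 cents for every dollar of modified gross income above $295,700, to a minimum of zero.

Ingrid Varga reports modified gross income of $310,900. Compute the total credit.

Renter's Relief Credit: income exceeds $284,300 by $26,600, which is 54 full-or-partial $500 increments; reduction = 54 × $85 = $4,590, leaving $1,700.
Retirement Saver's Credit: 15% of the $15,200 excess over $295,700 is $2,280; credit = $7,800 − $2,280 = $5,520.
Total: $1,700 + $5,520 = $7,220.

$7,220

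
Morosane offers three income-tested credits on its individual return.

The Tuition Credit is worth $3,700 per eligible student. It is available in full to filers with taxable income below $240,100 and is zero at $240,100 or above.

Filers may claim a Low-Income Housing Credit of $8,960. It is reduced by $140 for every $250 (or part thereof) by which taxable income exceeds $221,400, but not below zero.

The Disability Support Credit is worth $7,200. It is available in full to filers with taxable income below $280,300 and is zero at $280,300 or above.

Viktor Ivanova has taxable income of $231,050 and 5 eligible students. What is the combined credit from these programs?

$29,200

Tuition Credit: base = 5 × $3,700 = $18,500. $231,050 is below the $240,100 cutoff, so the full $18,500 applies.
Low-Income Housing Credit: income exceeds $221,400 by $9,650, which is 39 full-or-partial $250 increments; reduction = 39 × $140 = $5,460, leaving $3,500.
Disability Support Credit: $231,050 is below the $280,300 cutoff, so the full $7,200 applies.
Total: $18,500 + $3,500 + $7,200 = $29,200.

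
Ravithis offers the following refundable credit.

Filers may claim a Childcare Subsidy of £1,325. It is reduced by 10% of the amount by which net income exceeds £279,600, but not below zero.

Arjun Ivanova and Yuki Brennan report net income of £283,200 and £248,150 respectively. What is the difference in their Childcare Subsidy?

Arjun (£283,200): Childcare Subsidy: 10% of the £3,600 excess over £279,600 is £360; credit = £1,325 − £360 = £965.
Yuki (£248,150): Childcare Subsidy: £248,150 is at or below the £279,600 threshold, so the full £1,325 applies.
Difference: |£965 − £1,325| = £360.

£360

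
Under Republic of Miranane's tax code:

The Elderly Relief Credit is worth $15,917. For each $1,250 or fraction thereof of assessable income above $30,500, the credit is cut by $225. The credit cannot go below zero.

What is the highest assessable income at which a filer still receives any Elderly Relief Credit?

After 70 increments the reduction is 70 × $225 = $15,750, leaving $167; one more increment wipes it out. Increment 70 ends at excess 70 × $1,250 = $87,500, so the highest qualifying income is $30,500 + $87,500 = $118,000.

$118,000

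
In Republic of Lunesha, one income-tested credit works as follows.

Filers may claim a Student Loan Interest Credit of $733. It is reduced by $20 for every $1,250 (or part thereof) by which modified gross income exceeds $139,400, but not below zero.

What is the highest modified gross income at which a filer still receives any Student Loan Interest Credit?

$184,400

After 36 increments the reduction is 36 × $20 = $720, leaving $13; one more increment wipes it out. Increment 36 ends at excess 36 × $1,250 = $45,000, so the highest qualifying income is $139,400 + $45,000 = $184,400.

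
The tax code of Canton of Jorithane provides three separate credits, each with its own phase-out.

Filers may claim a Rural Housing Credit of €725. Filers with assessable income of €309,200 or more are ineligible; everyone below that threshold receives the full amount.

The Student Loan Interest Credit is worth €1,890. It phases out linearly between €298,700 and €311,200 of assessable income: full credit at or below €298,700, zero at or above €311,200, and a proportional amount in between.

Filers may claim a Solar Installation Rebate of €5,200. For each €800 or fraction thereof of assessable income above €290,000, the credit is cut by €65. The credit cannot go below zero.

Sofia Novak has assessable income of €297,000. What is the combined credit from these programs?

Rural Housing Credit: €297,000 is below the €309,200 cutoff, so the full €725 applies.
Student Loan Interest Credit: €297,000 is at or below the €298,700 threshold, so the full €1,890 applies.
Solar Installation Rebate: income exceeds €290,000 by €7,000, which is 9 full-or-partial €800 increments; reduction = 9 × €65 = €585, leaving €4,615.
Total: €725 + €1,890 + €4,615 = €7,230.

€7,230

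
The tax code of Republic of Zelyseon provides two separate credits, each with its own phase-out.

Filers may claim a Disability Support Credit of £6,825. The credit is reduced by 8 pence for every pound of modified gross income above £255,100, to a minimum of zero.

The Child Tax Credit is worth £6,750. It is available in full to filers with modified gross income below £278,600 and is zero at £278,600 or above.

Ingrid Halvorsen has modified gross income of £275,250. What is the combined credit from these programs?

Disability Support Credit: 8% of the £20,150 excess over £255,100 is £1,612; credit = £6,825 − £1,612 = £5,213.
Child Tax Credit: £275,250 is below the £278,600 cutoff, so the full £6,750 applies.
Total: £5,213 + £6,750 = £11,963.

£11,963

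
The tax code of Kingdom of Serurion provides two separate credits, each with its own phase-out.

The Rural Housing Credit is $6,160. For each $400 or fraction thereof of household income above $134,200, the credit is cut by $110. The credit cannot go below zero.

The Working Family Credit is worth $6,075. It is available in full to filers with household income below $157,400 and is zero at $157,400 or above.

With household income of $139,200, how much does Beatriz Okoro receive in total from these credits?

$10,805

Rural Housing Credit: income exceeds $134,200 by $5,000, which is 13 full-or-partial $400 increments; reduction = 13 × $110 = $1,430, leaving $4,730.
Working Family Credit: $139,200 is below the $157,400 cutoff, so the full $6,075 applies.
Total: $4,730 + $6,075 = $10,805.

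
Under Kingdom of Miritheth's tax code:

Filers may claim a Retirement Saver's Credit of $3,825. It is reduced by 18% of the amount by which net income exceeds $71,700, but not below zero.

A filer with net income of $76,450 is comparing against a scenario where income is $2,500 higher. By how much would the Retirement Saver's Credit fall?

$450

At $76,450 — 18% of the $4,750 excess over $71,700 is $855; credit = $3,825 − $855 = $2,970.
At $78,950 — 18% of the $7,250 excess over $71,700 is $1,305; credit = $3,825 − $1,305 = $2,520.
Lost: $2,970 − $2,520 = $450.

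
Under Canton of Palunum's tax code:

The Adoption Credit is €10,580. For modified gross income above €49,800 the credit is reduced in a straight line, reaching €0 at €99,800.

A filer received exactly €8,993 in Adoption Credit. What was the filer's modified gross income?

€57,300

€8,993 is 8,993/10,580 of the full €10,580, so 1,587/10,580 of the €50,000 range has been used: income = €49,800 + €50,000 × 1,587/10,580 = €57,300.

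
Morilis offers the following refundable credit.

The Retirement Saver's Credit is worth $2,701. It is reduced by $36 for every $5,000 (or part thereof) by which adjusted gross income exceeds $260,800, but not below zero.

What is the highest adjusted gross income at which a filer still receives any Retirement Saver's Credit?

After 75 increments the reduction is 75 × $36 = $2,700, leaving $1; one more increment wipes it out. Increment 75 ends at excess 75 × $5,000 = $375,000, so the highest qualifying income is $260,800 + $375,000 = $635,800.

$635,800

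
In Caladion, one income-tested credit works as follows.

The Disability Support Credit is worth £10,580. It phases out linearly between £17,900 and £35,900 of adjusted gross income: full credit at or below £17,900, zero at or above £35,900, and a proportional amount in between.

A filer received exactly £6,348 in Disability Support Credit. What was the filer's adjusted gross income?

£25,100

£6,348 is 6,348/10,580 of the full £10,580, so 4,232/10,580 of the £18,000 range has been used: income = £17,900 + £18,000 × 4,232/10,580 = £25,100.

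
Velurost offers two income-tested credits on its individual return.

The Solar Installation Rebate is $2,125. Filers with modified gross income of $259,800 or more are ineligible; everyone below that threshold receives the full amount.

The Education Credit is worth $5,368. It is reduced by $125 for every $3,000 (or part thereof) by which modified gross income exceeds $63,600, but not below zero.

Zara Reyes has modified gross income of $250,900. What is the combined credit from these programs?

Solar Installation Rebate: $250,900 is below the $259,800 cutoff, so the full $2,125 applies.
Education Credit: income exceeds $63,600 by $187,300 → 63 increments × $125 = $7,875 ≥ base, so the credit is $0.
Total: $2,125 + $0 = $2,125.

$2,125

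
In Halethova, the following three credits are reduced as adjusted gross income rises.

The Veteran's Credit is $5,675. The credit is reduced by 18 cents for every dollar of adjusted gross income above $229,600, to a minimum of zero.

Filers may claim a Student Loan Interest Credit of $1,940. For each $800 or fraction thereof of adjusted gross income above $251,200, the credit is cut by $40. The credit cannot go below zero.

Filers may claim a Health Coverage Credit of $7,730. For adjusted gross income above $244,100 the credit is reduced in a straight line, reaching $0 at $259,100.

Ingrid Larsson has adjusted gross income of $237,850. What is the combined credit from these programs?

$13,860

Veteran's Credit: 18% of the $8,250 excess over $229,600 is $1,485; credit = $5,675 − $1,485 = $4,190.
Student Loan Interest Credit: $237,850 is at or below the $251,200 threshold, so the full $1,940 applies.
Health Coverage Credit: $237,850 is at or below the $244,100 threshold, so the full $7,730 applies.
Total: $4,190 + $1,940 + $7,730 = $13,860.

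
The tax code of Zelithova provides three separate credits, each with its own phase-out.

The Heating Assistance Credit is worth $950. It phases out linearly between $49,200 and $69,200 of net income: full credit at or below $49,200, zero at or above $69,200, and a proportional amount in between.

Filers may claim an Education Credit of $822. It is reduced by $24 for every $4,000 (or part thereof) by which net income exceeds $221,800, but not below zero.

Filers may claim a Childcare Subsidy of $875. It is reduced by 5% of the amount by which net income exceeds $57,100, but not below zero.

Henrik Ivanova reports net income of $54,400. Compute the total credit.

$2,400

Heating Assistance Credit: $54,400 is $5,200 into a $20,000 phase-out range, leaving 14,800/20,000 of the credit: $950 × 14,800/20,000 = $703.
Education Credit: $54,400 is at or below the $221,800 threshold, so the full $822 applies.
Childcare Subsidy: $54,400 is at or below the $57,100 threshold, so the full $875 applies.
Total: $703 + $822 + $875 = $2,400.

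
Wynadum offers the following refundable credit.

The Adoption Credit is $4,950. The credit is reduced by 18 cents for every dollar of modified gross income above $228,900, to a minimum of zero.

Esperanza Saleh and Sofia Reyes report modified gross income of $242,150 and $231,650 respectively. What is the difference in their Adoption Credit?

$1,890

Esperanza ($242,150): Adoption Credit: 18% of the $13,250 excess over $228,900 is $2,385; credit = $4,950 − $2,385 = $2,565.
Sofia ($231,650): Adoption Credit: 18% of the $2,750 excess over $228,900 is $495; credit = $4,950 − $495 = $4,455.
Difference: |$2,565 − $4,455| = $1,890.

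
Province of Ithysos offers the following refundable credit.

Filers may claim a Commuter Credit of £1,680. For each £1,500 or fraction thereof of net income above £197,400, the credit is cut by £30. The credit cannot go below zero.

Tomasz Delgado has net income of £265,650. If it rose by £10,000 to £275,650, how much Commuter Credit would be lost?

At £265,650 — income exceeds £197,400 by £68,250, which is 46 full-or-partial £1,500 increments; reduction = 46 × £30 = £1,380, leaving £300.
At £275,650 — income exceeds £197,400 by £78,250, which is 53 full-or-partial £1,500 increments; reduction = 53 × £30 = £1,590, leaving £90.
Lost: £300 − £90 = £210.

£210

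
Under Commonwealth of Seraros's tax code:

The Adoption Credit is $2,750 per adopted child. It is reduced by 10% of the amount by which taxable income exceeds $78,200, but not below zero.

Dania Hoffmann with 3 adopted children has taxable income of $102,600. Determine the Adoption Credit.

Adoption Credit: base = 3 × $2,750 = $8,250. 10% of the $24,400 excess over $78,200 is $2,440; credit = $8,250 − $2,440 = $5,810.

$5,810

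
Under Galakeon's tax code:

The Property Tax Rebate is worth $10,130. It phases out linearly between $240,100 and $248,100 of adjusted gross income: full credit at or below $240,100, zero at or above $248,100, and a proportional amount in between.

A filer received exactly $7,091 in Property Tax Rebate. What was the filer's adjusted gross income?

$7,091 is 7,091/10,130 of the full $10,130, so 3,039/10,130 of the $8,000 range has been used: income = $240,100 + $8,000 × 3,039/10,130 = $242,500.

$242,500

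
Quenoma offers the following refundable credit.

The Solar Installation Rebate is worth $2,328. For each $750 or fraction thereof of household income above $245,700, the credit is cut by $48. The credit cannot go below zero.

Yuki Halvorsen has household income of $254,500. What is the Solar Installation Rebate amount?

$1,752

Solar Installation Rebate: income exceeds $245,700 by $8,800, which is 12 full-or-partial $750 increments; reduction = 12 × $48 = $576, leaving $1,752.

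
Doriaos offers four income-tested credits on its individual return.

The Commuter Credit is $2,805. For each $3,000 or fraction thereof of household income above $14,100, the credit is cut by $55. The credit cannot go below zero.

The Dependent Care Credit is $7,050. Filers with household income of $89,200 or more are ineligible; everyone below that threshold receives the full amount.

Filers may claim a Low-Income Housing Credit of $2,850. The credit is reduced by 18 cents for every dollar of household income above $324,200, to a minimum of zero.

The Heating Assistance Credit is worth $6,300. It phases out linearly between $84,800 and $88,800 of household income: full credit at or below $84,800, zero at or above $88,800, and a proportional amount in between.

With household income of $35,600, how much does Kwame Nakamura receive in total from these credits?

Commuter Credit: income exceeds $14,100 by $21,500, which is 8 full-or-partial $3,000 increments; reduction = 8 × $55 = $440, leaving $2,365.
Dependent Care Credit: $35,600 is below the $89,200 cutoff, so the full $7,050 applies.
Low-Income Housing Credit: $35,600 is at or below the $324,200 threshold, so the full $2,850 applies.
Heating Assistance Credit: $35,600 is at or below the $84,800 threshold, so the full $6,300 applies.
Total: $2,365 + $7,050 + $2,850 + $6,300 = $18,565.

$18,565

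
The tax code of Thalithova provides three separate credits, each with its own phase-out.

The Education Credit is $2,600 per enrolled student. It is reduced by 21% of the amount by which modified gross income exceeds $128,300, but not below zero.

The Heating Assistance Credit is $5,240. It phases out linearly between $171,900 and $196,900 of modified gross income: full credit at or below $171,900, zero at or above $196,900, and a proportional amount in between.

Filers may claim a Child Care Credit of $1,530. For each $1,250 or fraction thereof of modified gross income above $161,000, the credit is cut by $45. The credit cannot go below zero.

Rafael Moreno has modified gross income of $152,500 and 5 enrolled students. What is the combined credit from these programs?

$14,688

Education Credit: base = 5 × $2,600 = $13,000. 21% of the $24,200 excess over $128,300 is $5,082; credit = $13,000 − $5,082 = $7,918.
Heating Assistance Credit: $152,500 is at or below the $171,900 threshold, so the full $5,240 applies.
Child Care Credit: $152,500 is at or below the $161,000 threshold, so the full $1,530 applies.
Total: $7,918 + $5,240 + $1,530 = $14,688.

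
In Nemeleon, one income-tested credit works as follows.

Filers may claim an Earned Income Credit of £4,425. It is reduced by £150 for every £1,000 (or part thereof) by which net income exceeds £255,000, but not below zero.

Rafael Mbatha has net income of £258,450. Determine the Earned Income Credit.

Earned Income Credit: income exceeds £255,000 by £3,450, which is 4 full-or-partial £1,000 increments; reduction = 4 × £150 = £600, leaving £3,825.

£3,825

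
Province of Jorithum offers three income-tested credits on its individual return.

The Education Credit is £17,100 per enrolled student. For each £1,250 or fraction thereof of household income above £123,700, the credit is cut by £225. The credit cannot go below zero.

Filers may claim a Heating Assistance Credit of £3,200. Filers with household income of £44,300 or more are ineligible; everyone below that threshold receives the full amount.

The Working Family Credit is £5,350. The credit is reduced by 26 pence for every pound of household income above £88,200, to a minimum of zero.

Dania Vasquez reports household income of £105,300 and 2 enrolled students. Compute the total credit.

Education Credit: base = 2 × £17,100 = £34,200. £105,300 is at or below the £123,700 threshold, so the full £34,200 applies.
Heating Assistance Credit: £105,300 meets or exceeds the £44,300 cutoff, so the credit is £0.
Working Family Credit: 26% of the £17,100 excess over £88,200 is £4,446; credit = £5,350 − £4,446 = £904.
Total: £34,200 + £0 + £904 = £35,104.

£35,104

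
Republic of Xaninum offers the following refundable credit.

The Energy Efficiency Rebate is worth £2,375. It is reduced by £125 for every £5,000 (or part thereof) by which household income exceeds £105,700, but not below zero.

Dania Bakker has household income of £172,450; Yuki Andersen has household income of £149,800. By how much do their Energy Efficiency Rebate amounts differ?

£625

Dania (£172,450): Energy Efficiency Rebate: income exceeds £105,700 by £66,750, which is 14 full-or-partial £5,000 increments; reduction = 14 × £125 = £1,750, leaving £625.
Yuki (£149,800): Energy Efficiency Rebate: income exceeds £105,700 by £44,100, which is 9 full-or-partial £5,000 increments; reduction = 9 × £125 = £1,125, leaving £1,250.
Difference: |£625 − £1,250| = £625.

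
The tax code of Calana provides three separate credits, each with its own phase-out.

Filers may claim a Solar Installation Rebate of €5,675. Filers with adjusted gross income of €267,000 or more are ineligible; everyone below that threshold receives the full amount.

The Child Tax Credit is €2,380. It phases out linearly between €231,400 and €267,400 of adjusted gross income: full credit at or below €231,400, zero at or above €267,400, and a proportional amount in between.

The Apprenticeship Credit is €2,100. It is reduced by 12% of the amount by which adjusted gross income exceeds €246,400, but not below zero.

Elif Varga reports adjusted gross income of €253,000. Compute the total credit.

Solar Installation Rebate: €253,000 is below the €267,000 cutoff, so the full €5,675 applies.
Child Tax Credit: €253,000 is €21,600 into a €36,000 phase-out range, leaving 14,400/36,000 of the credit: €2,380 × 14,400/36,000 = €952.
Apprenticeship Credit: 12% of the €6,600 excess over €246,400 is €792; credit = €2,100 − €792 = €1,308.
Total: €5,675 + €952 + €1,308 = €7,935.

€7,935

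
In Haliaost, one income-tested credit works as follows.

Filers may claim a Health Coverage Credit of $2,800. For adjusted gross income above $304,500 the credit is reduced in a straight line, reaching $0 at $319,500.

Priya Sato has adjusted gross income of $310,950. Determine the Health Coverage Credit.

Health Coverage Credit: $310,950 is $6,450 into a $15,000 phase-out range, leaving 8,550/15,000 of the credit: $2,800 × 8,550/15,000 = $1,596.

$1,596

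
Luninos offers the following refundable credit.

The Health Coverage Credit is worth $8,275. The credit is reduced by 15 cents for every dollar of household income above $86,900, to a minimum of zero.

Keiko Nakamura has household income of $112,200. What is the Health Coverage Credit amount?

Health Coverage Credit: 15% of the $25,300 excess over $86,900 is $3,795; credit = $8,275 − $3,795 = $4,480.

$4,480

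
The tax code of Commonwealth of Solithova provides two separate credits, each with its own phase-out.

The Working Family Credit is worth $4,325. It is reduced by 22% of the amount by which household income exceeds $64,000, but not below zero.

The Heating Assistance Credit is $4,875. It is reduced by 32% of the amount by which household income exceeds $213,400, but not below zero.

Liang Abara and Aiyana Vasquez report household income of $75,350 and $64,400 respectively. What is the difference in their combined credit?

Liang ($75,350): Working Family Credit: 22% of the $11,350 excess over $64,000 is $2,497; credit = $4,325 − $2,497 = $1,828. Heating Assistance Credit: $75,350 is at or below the $213,400 threshold, so the full $4,875 applies. total $1,828 + $4,875 = $6,703
Aiyana ($64,400): Working Family Credit: 22% of the $400 excess over $64,000 is $88; credit = $4,325 − $88 = $4,237. Heating Assistance Credit: $64,400 is at or below the $213,400 threshold, so the full $4,875 applies. total $4,237 + $4,875 = $9,112
Difference: |$6,703 − $9,112| = $2,409.

$2,409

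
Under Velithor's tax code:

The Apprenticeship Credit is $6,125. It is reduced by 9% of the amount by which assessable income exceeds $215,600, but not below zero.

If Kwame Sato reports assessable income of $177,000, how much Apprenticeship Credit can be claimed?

$6,125

Apprenticeship Credit: $177,000 is at or below the $215,600 threshold, so the full $6,125 applies.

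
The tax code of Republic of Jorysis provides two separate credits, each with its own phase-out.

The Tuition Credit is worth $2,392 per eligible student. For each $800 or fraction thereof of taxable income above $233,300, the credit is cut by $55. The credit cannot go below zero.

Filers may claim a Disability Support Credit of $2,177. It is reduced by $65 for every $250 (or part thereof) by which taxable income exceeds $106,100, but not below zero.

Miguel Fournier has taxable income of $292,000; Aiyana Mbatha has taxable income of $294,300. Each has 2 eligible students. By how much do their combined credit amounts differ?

Miguel ($292,000): Tuition Credit: base = 2 × $2,392 = $4,784. income exceeds $233,300 by $58,700, which is 74 full-or-partial $800 increments; reduction = 74 × $55 = $4,070, leaving $714. Disability Support Credit: income exceeds $106,100 by $185,900 → 744 increments × $65 = $48,360 ≥ base, so the credit is $0. total $714 + $0 = $714
Aiyana ($294,300): Tuition Credit: base = 2 × $2,392 = $4,784. income exceeds $233,300 by $61,000, which is 77 full-or-partial $800 increments; reduction = 77 × $55 = $4,235, leaving $549. Disability Support Credit: income exceeds $106,100 by $188,200 → 753 increments × $65 = $48,945 ≥ base, so the credit is $0. total $549 + $0 = $549
Difference: |$714 − $549| = $165.

$165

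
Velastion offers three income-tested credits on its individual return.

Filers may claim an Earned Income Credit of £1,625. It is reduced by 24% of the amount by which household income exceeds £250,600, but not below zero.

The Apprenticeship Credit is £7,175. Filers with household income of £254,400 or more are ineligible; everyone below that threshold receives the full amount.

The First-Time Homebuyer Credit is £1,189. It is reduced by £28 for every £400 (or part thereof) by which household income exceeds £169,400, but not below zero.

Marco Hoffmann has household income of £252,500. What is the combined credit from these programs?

Earned Income Credit: 24% of the £1,900 excess over £250,600 is £456; credit = £1,625 − £456 = £1,169.
Apprenticeship Credit: £252,500 is below the £254,400 cutoff, so the full £7,175 applies.
First-Time Homebuyer Credit: income exceeds £169,400 by £83,100 → 208 increments × £28 = £5,824 ≥ base, so the credit is £0.
Total: £1,169 + £7,175 + £0 = £8,344.

£8,344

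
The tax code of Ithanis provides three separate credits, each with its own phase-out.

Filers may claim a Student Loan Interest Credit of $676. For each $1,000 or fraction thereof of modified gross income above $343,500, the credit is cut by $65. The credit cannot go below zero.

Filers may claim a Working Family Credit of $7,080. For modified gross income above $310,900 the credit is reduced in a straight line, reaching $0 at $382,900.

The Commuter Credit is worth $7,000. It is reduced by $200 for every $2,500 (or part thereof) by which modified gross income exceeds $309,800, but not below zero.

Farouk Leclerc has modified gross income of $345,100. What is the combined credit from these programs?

Student Loan Interest Credit: income exceeds $343,500 by $1,600, which is 2 full-or-partial $1,000 increments; reduction = 2 × $65 = $130, leaving $546.
Working Family Credit: $345,100 is $34,200 into a $72,000 phase-out range, leaving 37,800/72,000 of the credit: $7,080 × 37,800/72,000 = $3,717.
Commuter Credit: income exceeds $309,800 by $35,300, which is 15 full-or-partial $2,500 increments; reduction = 15 × $200 = $3,000, leaving $4,000.
Total: $546 + $3,717 + $4,000 = $8,263.

$8,263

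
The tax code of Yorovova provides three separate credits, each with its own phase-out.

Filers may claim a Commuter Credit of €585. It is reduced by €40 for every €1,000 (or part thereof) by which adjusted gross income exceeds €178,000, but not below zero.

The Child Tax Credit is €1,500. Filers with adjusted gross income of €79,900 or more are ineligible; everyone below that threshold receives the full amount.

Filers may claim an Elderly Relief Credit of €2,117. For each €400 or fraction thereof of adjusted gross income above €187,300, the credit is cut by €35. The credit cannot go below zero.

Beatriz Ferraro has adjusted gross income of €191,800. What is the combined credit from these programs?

€1,722

Commuter Credit: income exceeds €178,000 by €13,800, which is 14 full-or-partial €1,000 increments; reduction = 14 × €40 = €560, leaving €25.
Child Tax Credit: €191,800 meets or exceeds the €79,900 cutoff, so the credit is €0.
Elderly Relief Credit: income exceeds €187,300 by €4,500, which is 12 full-or-partial €400 increments; reduction = 12 × €35 = €420, leaving €1,697.
Total: €25 + €0 + €1,697 = €1,722.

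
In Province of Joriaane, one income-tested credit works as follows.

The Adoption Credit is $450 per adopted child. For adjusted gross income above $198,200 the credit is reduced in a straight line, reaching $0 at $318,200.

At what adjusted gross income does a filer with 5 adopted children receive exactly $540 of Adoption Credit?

Full credit = 5 × $450 = $2,250.
$540 is 540/2,250 of the full $2,250, so 1,710/2,250 of the $120,000 range has been used: income = $198,200 + $120,000 × 1,710/2,250 = $289,400.

$289,400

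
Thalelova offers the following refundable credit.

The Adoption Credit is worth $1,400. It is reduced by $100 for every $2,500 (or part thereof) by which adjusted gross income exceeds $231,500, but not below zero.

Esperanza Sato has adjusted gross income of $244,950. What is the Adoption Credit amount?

Adoption Credit: income exceeds $231,500 by $13,450, which is 6 full-or-partial $2,500 increments; reduction = 6 × $100 = $600, leaving $800.

$800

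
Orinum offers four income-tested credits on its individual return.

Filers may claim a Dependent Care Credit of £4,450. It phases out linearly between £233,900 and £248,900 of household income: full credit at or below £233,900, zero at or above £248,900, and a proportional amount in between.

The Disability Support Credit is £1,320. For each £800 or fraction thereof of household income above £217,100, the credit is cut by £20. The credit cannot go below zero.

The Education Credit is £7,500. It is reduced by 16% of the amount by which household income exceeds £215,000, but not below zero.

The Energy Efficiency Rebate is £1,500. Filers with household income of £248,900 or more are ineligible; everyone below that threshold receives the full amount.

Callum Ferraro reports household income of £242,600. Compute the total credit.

£7,133

Dependent Care Credit: £242,600 is £8,700 into a £15,000 phase-out range, leaving 6,300/15,000 of the credit: £4,450 × 6,300/15,000 = £1,869.
Disability Support Credit: income exceeds £217,100 by £25,500, which is 32 full-or-partial £800 increments; reduction = 32 × £20 = £640, leaving £680.
Education Credit: 16% of the £27,600 excess over £215,000 is £4,416; credit = £7,500 − £4,416 = £3,084.
Energy Efficiency Rebate: £242,600 is below the £248,900 cutoff, so the full £1,500 applies.
Total: £1,869 + £680 + £3,084 + £1,500 = £7,133.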